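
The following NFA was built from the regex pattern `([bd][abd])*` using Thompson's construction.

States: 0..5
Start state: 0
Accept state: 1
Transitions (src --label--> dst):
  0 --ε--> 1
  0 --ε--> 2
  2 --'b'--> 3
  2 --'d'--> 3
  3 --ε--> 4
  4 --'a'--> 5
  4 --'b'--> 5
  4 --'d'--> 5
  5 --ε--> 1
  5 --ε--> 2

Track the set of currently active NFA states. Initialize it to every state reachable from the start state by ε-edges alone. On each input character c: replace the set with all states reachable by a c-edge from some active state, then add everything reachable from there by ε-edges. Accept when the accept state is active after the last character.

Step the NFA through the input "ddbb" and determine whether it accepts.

Answer: ACCEPT

Derivation:
start: ε-closure({0}) = {0,1,2}
'd' @ 1: {3,4}
'd' @ 2: {1,2,5}  [accepting]
'b' @ 3: {3,4}
'b' @ 4: {1,2,5}  [accepting]
end set {1,2,5} — state 1 in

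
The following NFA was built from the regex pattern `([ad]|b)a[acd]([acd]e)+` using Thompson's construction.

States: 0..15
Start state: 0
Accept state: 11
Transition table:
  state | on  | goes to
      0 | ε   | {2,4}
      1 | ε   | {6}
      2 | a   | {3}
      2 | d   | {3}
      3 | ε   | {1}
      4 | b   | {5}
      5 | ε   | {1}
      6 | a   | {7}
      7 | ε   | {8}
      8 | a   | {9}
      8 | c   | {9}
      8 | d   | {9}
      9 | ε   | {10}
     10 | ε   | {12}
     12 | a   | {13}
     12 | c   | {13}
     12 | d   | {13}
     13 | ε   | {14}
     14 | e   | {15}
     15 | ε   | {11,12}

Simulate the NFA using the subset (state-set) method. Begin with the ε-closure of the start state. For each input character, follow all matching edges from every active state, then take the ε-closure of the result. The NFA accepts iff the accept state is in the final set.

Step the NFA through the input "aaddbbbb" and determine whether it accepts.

Answer: REJECT

Steps:
start: ε-closure({0}) = {0,2,4}
'a' @ 1: {1,3,6}
'a' @ 2: {7,8}
'd' @ 3: {9,10,12}
'd' @ 4: {13,14}
'b' @ 5: {}  — state set empty
rest 'bbb' ignored (set empty)
after full input: {}  (accept=11 not in)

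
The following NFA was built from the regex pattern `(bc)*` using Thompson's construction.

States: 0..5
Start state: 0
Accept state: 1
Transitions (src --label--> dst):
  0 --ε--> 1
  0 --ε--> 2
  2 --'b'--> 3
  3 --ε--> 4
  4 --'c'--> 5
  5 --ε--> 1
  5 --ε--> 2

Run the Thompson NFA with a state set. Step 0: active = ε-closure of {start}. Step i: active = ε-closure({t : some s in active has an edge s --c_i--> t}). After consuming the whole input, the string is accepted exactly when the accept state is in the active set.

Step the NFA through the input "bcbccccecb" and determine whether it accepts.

S₀ = ε-closure({0}) = {0,1,2}
'b' @ 1: {3,4}
'c' @ 2: {1,2,5}  ✓accept
'b' @ 3: {3,4}
'c' @ 4: {1,2,5}  ✓accept
'c' @ 5: {}  — no active states
rest 'ccecb' ignored (set empty)
end set {} — state 1 not in

Answer: REJECT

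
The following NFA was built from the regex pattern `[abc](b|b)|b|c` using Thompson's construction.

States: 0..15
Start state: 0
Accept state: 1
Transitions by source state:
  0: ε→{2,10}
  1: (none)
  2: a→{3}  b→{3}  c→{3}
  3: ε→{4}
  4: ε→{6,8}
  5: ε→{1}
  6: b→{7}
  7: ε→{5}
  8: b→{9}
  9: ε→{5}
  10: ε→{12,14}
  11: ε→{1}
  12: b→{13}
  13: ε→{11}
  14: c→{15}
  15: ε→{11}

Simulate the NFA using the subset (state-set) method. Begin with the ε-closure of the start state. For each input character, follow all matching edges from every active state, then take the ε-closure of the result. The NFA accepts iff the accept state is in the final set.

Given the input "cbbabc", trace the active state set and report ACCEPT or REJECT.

Answer: REJECT

Steps:
initial (ε-close {0}): {0,2,10,12,14}
'c' @ 1: {1,3,4,6,8,11,15}  [accepting]
'b' @ 2: {1,5,7,9}  [accepting]
'b' @ 3: {}  — dead — no transitions
rest 'abc' ignored (set empty)
final: {}; accept 1 not in set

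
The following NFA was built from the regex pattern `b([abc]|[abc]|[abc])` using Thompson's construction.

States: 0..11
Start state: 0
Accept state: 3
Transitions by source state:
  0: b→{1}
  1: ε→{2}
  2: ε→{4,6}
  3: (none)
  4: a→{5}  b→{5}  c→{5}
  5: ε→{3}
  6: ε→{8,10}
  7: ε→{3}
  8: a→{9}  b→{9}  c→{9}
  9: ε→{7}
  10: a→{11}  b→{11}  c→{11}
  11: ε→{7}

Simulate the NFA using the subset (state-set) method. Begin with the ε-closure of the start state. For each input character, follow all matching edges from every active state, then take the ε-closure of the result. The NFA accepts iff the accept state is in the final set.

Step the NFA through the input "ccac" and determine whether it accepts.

initial (ε-close {0}): {0}
'c' @ 1: {}  — no active states
rest 'cac' ignored (set empty)
final: {}; accept 3 not in set

Answer: REJECT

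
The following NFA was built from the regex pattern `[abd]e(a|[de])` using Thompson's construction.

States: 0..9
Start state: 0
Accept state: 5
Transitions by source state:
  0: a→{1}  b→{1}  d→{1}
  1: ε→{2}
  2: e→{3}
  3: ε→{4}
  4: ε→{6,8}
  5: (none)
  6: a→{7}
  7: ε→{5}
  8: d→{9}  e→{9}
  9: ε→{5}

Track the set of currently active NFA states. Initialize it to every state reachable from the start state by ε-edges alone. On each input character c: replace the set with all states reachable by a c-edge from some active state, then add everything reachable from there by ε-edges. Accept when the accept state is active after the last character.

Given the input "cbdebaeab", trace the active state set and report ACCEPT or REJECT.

Answer: REJECT

Derivation:
initial (ε-close {0}): {0}
'c' @ 1: {}  — no active states
rest 'bdebaeab' ignored (set empty)
final: {}; accept 5 not in set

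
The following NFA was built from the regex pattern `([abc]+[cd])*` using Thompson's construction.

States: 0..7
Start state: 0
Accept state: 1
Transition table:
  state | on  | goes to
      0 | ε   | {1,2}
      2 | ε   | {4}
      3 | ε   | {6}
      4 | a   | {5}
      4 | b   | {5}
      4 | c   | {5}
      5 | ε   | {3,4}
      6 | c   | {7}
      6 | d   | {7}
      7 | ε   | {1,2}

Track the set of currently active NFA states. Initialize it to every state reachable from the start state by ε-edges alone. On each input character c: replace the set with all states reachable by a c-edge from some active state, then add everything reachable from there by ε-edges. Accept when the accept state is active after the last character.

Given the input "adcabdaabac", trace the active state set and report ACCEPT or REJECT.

start: ε-closure({0}) = {0,1,2,4}
'a' @ 1: {3,4,5,6}
'd' @ 2: {1,2,4,7}  (accept∈set)
'c' @ 3: {3,4,5,6}
'a' @ 4: {3,4,5,6}
'b' @ 5: {3,4,5,6}
'd' @ 6: {1,2,4,7}  (accept∈set)
'a' @ 7: {3,4,5,6}
'a' @ 8: {3,4,5,6}
'b' @ 9: {3,4,5,6}
'a' @ 10: {3,4,5,6}
'c' @ 11: {1,2,3,4,5,6,7}  (accept∈set)
after full input: {1,2,3,4,5,6,7}  (accept=1 in)

Answer: ACCEPT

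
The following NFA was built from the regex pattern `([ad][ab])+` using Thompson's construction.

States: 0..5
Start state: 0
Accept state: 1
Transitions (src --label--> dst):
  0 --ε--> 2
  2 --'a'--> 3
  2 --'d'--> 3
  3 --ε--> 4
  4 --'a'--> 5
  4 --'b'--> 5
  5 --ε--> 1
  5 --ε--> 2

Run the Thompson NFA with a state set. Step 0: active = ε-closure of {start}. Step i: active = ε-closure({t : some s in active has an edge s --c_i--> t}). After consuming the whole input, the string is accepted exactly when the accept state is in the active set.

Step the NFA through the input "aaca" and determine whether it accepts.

S₀ = ε-closure({0}) = {0,2}
'a' @ 1: {3,4}
'a' @ 2: {1,2,5}  (accept∈set)
'c' @ 3: {}  — state set empty
rest 'a' ignored (set empty)
final: {}; accept 1 not in set

Answer: REJECT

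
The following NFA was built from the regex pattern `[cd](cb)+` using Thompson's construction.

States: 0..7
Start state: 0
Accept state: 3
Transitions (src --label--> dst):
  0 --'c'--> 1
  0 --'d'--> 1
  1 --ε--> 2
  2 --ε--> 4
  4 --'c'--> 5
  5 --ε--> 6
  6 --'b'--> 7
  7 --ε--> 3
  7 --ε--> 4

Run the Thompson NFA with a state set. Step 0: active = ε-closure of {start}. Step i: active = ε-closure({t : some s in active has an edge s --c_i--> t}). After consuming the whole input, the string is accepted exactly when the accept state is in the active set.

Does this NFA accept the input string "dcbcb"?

start: ε-closure({0}) = {0}
'd' @ 1: {1,2,4}
'c' @ 2: {5,6}
'b' @ 3: {3,4,7}  [accepting]
'c' @ 4: {5,6}
'b' @ 5: {3,4,7}  [accepting]
after full input: {3,4,7}  (accept=3 in)

Answer: ACCEPT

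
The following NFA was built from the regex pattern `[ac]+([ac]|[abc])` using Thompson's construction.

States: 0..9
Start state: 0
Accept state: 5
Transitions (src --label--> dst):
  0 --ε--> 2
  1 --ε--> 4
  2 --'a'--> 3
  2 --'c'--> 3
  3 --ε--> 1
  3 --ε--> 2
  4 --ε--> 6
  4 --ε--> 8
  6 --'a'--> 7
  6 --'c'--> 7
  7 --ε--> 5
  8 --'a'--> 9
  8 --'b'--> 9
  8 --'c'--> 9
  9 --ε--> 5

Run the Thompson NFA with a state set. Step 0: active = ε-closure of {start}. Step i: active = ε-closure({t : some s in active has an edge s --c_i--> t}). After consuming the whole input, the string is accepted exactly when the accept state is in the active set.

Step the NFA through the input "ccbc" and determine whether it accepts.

Answer: REJECT

Derivation:
start: ε-closure({0}) = {0,2}
'c' @ 1: {1,2,3,4,6,8}
'c' @ 2: {1,2,3,4,5,6,7,8,9}  ✓accept
'b' @ 3: {5,9}  ✓accept
'c' @ 4: {}  — state set empty
final: {}; accept 5 not in set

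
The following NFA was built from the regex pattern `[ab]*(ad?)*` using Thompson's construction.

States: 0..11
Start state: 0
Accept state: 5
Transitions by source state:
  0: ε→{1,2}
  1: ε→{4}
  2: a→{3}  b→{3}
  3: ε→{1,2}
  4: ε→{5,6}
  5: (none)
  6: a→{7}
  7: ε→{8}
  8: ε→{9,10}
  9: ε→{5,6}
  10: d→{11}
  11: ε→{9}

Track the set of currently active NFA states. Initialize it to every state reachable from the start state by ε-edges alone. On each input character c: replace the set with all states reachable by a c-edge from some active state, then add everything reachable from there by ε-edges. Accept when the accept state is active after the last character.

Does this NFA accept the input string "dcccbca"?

S₀ = ε-closure({0}) = {0,1,2,4,5,6}
'd' @ 1: {}  — no active states
rest 'cccbca' ignored (set empty)
final: {}; accept 5 not in set

Answer: REJECT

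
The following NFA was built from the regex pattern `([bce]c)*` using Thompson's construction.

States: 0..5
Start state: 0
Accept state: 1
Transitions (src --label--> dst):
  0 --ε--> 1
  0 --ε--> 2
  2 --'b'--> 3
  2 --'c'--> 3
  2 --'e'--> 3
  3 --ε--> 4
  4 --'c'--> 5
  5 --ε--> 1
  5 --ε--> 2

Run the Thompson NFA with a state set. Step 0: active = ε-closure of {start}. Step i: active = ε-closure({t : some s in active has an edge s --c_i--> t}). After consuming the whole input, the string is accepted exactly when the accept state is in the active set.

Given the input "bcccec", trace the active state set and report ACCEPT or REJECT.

initial (ε-close {0}): {0,1,2}
'b' @ 1: {3,4}
'c' @ 2: {1,2,5}  [accepting]
'c' @ 3: {3,4}
'c' @ 4: {1,2,5}  [accepting]
'e' @ 5: {3,4}
'c' @ 6: {1,2,5}  [accepting]
end set {1,2,5} — state 1 in

Answer: ACCEPT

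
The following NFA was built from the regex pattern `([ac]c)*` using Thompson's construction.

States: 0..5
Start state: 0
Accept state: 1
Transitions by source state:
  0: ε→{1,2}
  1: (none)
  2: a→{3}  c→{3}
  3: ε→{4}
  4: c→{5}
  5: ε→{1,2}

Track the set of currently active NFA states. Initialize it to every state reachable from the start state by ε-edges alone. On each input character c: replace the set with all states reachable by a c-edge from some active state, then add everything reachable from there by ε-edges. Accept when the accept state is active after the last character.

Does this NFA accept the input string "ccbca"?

Answer: REJECT

Derivation:
start: ε-closure({0}) = {0,1,2}
'c' @ 1: {3,4}
'c' @ 2: {1,2,5}  (accept∈set)
'b' @ 3: {}  — no active states
rest 'ca' ignored (set empty)
end set {} — state 1 not in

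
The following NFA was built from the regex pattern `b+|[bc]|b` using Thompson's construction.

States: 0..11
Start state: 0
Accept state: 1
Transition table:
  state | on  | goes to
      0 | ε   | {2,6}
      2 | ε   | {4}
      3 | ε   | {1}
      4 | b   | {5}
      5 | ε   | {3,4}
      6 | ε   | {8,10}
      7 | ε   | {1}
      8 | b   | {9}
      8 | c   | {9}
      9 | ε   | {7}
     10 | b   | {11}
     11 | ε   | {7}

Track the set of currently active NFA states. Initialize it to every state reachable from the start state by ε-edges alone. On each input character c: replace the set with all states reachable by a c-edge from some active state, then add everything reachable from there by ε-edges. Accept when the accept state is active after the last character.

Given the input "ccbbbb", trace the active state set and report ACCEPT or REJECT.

Answer: REJECT

Steps:
start: ε-closure({0}) = {0,2,4,6,8,10}
'c' @ 1: {1,7,9}  ✓accept
'c' @ 2: {}  — dead — no transitions
rest 'bbbb' ignored (set empty)
final: {}; accept 1 not in set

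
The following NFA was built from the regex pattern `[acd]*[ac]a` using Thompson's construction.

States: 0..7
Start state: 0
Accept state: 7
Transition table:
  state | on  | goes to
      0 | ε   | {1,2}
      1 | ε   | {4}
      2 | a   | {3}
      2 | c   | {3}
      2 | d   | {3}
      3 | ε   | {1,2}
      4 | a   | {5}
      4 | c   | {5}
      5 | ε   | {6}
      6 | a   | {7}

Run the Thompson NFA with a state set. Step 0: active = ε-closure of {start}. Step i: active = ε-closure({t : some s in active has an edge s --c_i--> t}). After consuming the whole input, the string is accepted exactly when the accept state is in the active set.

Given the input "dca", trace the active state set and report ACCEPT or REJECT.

start: ε-closure({0}) = {0,1,2,4}
'd' @ 1: {1,2,3,4}
'c' @ 2: {1,2,3,4,5,6}
'a' @ 3: {1,2,3,4,5,6,7}  (accept∈set)
final: {1,2,3,4,5,6,7}; accept 7 in set

Answer: ACCEPT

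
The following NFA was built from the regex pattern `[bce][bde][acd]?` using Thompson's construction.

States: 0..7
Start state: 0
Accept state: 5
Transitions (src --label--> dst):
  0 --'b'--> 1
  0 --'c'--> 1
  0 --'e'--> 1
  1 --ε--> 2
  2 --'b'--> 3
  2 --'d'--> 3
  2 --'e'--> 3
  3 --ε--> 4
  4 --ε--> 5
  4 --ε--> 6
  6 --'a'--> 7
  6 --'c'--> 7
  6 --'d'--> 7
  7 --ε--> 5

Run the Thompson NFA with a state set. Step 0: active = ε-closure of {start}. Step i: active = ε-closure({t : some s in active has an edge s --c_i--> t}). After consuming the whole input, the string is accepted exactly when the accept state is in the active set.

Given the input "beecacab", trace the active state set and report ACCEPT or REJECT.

initial (ε-close {0}): {0}
'b' @ 1: {1,2}
'e' @ 2: {3,4,5,6}  [accepting]
'e' @ 3: {}  — dead — no transitions
rest 'cacab' ignored (set empty)
end set {} — state 5 not in

Answer: REJECT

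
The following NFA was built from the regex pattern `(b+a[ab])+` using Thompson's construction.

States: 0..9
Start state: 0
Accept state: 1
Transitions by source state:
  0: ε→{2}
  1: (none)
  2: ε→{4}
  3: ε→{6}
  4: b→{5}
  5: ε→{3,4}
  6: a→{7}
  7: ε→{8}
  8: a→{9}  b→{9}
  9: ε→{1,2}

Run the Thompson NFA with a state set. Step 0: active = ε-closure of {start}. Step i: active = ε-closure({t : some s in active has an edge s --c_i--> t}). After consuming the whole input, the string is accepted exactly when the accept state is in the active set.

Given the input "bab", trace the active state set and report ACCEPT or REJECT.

Answer: ACCEPT

Steps:
S₀ = ε-closure({0}) = {0,2,4}
'b' @ 1: {3,4,5,6}
'a' @ 2: {7,8}
'b' @ 3: {1,2,4,9}  [accepting]
final: {1,2,4,9}; accept 1 in set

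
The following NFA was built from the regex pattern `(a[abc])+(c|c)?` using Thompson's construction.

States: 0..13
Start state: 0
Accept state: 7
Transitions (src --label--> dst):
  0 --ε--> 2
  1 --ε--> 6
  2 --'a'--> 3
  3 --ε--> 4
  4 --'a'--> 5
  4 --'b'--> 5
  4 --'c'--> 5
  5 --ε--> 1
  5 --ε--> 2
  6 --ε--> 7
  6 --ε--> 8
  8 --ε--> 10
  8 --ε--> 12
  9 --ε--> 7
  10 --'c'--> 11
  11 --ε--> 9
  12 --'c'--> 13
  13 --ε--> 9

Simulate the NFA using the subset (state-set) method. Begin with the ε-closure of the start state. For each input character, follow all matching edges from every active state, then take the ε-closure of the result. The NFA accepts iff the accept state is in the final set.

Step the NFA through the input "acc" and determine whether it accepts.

initial (ε-close {0}): {0,2}
'a' @ 1: {3,4}
'c' @ 2: {1,2,5,6,7,8,10,12}  ✓accept
'c' @ 3: {7,9,11,13}  ✓accept
final: {7,9,11,13}; accept 7 in set

Answer: ACCEPT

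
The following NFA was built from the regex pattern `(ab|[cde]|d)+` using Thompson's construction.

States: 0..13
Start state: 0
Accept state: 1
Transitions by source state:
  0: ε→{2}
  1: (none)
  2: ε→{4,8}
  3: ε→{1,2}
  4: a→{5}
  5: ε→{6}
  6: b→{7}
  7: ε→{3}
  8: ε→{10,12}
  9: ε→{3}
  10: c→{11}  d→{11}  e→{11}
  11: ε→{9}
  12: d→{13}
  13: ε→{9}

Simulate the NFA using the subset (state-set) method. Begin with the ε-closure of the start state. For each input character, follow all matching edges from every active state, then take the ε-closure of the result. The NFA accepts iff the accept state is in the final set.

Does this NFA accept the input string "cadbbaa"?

S₀ = ε-closure({0}) = {0,2,4,8,10,12}
'c' @ 1: {1,2,3,4,8,9,10,11,12}  [accepting]
'a' @ 2: {5,6}
'd' @ 3: {}  — no active states
rest 'bbaa' ignored (set empty)
after full input: {}  (accept=1 not in)

Answer: REJECT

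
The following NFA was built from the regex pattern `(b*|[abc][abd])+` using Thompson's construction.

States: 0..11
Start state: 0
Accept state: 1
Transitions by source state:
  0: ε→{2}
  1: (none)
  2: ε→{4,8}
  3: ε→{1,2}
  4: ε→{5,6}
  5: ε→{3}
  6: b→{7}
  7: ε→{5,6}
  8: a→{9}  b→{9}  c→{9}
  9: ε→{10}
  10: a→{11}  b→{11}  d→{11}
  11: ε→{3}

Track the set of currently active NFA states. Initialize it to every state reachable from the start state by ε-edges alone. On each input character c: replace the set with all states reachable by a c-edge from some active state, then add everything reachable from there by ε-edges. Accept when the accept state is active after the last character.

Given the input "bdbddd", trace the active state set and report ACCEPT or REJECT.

Answer: REJECT

Derivation:
initial (ε-close {0}): {0,1,2,3,4,5,6,8}
'b' @ 1: {1,2,3,4,5,6,7,8,9,10}  ✓accept
'd' @ 2: {1,2,3,4,5,6,8,11}  ✓accept
'b' @ 3: {1,2,3,4,5,6,7,8,9,10}  ✓accept
'd' @ 4: {1,2,3,4,5,6,8,11}  ✓accept
'd' @ 5: {}  — no active states
rest 'd' ignored (set empty)
final: {}; accept 1 not in set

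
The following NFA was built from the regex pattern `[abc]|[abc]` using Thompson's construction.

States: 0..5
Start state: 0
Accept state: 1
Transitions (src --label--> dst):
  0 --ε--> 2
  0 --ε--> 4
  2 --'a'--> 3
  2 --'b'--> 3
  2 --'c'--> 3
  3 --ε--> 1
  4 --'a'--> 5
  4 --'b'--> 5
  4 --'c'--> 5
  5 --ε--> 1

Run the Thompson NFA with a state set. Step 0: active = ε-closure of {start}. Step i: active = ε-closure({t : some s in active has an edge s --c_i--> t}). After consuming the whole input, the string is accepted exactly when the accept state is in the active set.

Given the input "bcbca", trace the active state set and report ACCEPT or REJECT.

Answer: REJECT

Derivation:
start: ε-closure({0}) = {0,2,4}
'b' @ 1: {1,3,5}  ✓accept
'c' @ 2: {}  — no active states
rest 'bca' ignored (set empty)
end set {} — state 1 not in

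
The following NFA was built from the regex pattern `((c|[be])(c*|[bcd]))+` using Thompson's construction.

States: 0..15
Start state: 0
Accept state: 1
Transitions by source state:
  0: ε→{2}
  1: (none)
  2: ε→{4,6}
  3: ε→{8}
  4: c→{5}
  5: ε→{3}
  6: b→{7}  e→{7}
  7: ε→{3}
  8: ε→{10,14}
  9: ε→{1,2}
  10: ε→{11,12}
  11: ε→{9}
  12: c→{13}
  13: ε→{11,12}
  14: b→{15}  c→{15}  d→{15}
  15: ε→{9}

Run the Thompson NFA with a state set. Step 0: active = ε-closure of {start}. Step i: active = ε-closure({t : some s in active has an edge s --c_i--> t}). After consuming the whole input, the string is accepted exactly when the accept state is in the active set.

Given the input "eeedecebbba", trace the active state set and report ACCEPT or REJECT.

S₀ = ε-closure({0}) = {0,2,4,6}
'e' @ 1: {1,2,3,4,6,7,8,9,10,11,12,14}  [accepting]
'e' @ 2: {1,2,3,4,6,7,8,9,10,11,12,14}  [accepting]
'e' @ 3: {1,2,3,4,6,7,8,9,10,11,12,14}  [accepting]
'd' @ 4: {1,2,4,6,9,15}  [accepting]
'e' @ 5: {1,2,3,4,6,7,8,9,10,11,12,14}  [accepting]
'c' @ 6: {1,2,3,4,5,6,8,9,10,11,12,13,14,15}  [accepting]
'e' @ 7: {1,2,3,4,6,7,8,9,10,11,12,14}  [accepting]
'b' @ 8: {1,2,3,4,6,7,8,9,10,11,12,14,15}  [accepting]
'b' @ 9: {1,2,3,4,6,7,8,9,10,11,12,14,15}  [accepting]
'b' @ 10: {1,2,3,4,6,7,8,9,10,11,12,14,15}  [accepting]
'a' @ 11: {}  — state set empty
after full input: {}  (accept=1 not in)

Answer: REJECT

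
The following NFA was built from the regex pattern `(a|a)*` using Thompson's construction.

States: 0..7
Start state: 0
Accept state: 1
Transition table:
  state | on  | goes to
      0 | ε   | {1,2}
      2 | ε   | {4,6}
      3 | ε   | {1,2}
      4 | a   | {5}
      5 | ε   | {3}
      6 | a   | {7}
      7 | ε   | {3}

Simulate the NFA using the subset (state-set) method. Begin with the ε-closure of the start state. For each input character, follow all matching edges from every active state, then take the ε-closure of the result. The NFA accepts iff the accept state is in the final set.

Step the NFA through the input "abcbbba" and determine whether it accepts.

Answer: REJECT

Derivation:
start: ε-closure({0}) = {0,1,2,4,6}
'a' @ 1: {1,2,3,4,5,6,7}  ✓accept
'b' @ 2: {}  — state set empty
rest 'cbbba' ignored (set empty)
after full input: {}  (accept=1 not in)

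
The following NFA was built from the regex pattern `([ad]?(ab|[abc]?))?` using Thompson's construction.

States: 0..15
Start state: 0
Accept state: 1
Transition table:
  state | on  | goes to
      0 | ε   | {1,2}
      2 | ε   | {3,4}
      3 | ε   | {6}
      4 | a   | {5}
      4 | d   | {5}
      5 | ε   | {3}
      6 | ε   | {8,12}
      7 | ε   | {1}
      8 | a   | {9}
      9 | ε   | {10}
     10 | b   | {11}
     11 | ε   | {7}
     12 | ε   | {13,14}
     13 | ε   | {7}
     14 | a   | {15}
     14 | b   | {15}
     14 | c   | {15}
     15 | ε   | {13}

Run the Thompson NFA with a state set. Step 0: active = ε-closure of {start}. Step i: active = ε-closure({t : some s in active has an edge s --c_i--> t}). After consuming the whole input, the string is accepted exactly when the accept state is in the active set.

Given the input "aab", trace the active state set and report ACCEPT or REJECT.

start: ε-closure({0}) = {0,1,2,3,4,6,7,8,12,13,14}
'a' @ 1: {1,3,5,6,7,8,9,10,12,13,14,15}  ✓accept
'a' @ 2: {1,7,9,10,13,15}  ✓accept
'b' @ 3: {1,7,11}  ✓accept
final: {1,7,11}; accept 1 in set

Answer: ACCEPT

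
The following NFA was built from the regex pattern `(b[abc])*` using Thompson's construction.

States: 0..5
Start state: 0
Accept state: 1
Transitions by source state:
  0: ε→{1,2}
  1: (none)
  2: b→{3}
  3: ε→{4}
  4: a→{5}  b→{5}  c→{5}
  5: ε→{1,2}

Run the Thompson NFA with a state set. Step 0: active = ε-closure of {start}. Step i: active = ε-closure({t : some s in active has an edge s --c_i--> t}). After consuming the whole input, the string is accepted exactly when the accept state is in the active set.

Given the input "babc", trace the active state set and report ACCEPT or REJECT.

start: ε-closure({0}) = {0,1,2}
'b' @ 1: {3,4}
'a' @ 2: {1,2,5}  (accept∈set)
'b' @ 3: {3,4}
'c' @ 4: {1,2,5}  (accept∈set)
after full input: {1,2,5}  (accept=1 in)

Answer: ACCEPT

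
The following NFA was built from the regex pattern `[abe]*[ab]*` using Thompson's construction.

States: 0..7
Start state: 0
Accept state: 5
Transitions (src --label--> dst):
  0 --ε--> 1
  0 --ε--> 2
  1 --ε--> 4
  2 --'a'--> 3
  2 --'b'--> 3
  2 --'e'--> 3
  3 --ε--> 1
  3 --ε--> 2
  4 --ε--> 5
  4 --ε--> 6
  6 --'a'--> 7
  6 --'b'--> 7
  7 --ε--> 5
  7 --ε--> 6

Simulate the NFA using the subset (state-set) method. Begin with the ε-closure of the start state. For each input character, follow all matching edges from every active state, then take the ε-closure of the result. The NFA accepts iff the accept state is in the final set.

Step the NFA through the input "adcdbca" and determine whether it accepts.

Answer: REJECT

Steps:
start: ε-closure({0}) = {0,1,2,4,5,6}
'a' @ 1: {1,2,3,4,5,6,7}  (accept∈set)
'd' @ 2: {}  — dead — no transitions
rest 'cdbca' ignored (set empty)
after full input: {}  (accept=5 not in)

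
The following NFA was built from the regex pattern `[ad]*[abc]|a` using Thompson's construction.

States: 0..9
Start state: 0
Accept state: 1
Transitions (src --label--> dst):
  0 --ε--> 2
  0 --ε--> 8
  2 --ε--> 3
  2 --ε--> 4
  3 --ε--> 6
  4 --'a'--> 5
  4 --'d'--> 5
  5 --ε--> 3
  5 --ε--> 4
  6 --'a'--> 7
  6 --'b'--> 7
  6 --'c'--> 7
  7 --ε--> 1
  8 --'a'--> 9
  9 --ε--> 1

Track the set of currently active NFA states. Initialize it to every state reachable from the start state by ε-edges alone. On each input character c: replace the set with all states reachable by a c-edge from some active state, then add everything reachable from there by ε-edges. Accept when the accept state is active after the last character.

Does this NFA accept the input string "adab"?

start: ε-closure({0}) = {0,2,3,4,6,8}
'a' @ 1: {1,3,4,5,6,7,9}  [accepting]
'd' @ 2: {3,4,5,6}
'a' @ 3: {1,3,4,5,6,7}  [accepting]
'b' @ 4: {1,7}  [accepting]
final: {1,7}; accept 1 in set

Answer: ACCEPT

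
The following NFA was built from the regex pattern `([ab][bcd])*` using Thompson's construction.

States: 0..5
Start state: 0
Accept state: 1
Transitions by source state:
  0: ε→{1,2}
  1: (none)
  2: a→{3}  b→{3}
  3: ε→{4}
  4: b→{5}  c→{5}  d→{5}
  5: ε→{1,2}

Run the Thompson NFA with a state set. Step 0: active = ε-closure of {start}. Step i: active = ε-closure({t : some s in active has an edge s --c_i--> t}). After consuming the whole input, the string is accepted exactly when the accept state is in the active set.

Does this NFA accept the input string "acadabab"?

Answer: ACCEPT

Trace:
S₀ = ε-closure({0}) = {0,1,2}
'a' @ 1: {3,4}
'c' @ 2: {1,2,5}  ✓accept
'a' @ 3: {3,4}
'd' @ 4: {1,2,5}  ✓accept
'a' @ 5: {3,4}
'b' @ 6: {1,2,5}  ✓accept
'a' @ 7: {3,4}
'b' @ 8: {1,2,5}  ✓accept
end set {1,2,5} — state 1 in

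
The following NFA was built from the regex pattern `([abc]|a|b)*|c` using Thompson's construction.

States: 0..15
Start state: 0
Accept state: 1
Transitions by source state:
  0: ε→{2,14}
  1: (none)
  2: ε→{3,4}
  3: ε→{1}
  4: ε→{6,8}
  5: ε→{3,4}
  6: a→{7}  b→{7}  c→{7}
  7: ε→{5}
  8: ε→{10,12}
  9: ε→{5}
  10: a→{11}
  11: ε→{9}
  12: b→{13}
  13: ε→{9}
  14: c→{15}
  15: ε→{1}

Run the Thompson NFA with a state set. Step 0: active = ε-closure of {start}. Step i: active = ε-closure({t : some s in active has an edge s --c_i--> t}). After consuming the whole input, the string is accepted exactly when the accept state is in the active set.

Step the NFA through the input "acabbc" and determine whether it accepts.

start: ε-closure({0}) = {0,1,2,3,4,6,8,10,12,14}
'a' @ 1: {1,3,4,5,6,7,8,9,10,11,12}  ✓accept
'c' @ 2: {1,3,4,5,6,7,8,10,12}  ✓accept
'a' @ 3: {1,3,4,5,6,7,8,9,10,11,12}  ✓accept
'b' @ 4: {1,3,4,5,6,7,8,9,10,12,13}  ✓accept
'b' @ 5: {1,3,4,5,6,7,8,9,10,12,13}  ✓accept
'c' @ 6: {1,3,4,5,6,7,8,10,12}  ✓accept
end set {1,3,4,5,6,7,8,10,12} — state 1 in

Answer: ACCEPT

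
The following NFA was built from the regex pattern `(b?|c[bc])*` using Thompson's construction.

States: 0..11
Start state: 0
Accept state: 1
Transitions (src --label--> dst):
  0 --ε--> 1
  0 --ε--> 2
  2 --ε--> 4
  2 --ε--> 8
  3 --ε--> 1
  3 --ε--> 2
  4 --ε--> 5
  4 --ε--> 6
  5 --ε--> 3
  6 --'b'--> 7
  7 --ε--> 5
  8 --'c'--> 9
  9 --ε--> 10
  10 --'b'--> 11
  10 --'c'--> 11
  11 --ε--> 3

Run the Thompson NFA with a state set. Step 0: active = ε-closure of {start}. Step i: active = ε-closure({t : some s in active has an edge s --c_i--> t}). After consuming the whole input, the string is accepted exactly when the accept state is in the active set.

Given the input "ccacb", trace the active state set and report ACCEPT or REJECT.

Answer: REJECT

Steps:
initial (ε-close {0}): {0,1,2,3,4,5,6,8}
'c' @ 1: {9,10}
'c' @ 2: {1,2,3,4,5,6,8,11}  (accept∈set)
'a' @ 3: {}  — state set empty
rest 'cb' ignored (set empty)
final: {}; accept 1 not in set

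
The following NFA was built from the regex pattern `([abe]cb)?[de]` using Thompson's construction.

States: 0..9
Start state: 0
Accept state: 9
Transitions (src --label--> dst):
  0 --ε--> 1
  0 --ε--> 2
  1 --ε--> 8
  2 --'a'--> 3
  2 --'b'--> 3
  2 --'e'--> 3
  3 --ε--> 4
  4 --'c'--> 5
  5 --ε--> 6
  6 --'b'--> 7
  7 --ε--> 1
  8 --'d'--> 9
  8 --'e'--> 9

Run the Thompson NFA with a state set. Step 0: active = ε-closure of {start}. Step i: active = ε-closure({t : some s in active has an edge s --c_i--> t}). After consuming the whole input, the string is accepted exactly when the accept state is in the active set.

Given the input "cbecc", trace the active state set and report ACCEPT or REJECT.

start: ε-closure({0}) = {0,1,2,8}
'c' @ 1: {}  — no active states
rest 'becc' ignored (set empty)
after full input: {}  (accept=9 not in)

Answer: REJECT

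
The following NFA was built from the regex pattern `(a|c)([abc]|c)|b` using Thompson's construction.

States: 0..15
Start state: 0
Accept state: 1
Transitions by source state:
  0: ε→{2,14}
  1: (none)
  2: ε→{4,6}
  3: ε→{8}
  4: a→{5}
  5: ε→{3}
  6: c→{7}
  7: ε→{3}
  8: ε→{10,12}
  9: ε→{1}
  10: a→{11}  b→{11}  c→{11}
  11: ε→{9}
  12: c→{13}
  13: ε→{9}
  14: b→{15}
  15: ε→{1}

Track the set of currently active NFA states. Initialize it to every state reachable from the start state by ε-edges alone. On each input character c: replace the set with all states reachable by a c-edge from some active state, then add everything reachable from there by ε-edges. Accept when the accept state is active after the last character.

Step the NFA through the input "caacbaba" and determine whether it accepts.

Answer: REJECT

Trace:
initial (ε-close {0}): {0,2,4,6,14}
'c' @ 1: {3,7,8,10,12}
'a' @ 2: {1,9,11}  (accept∈set)
'a' @ 3: {}  — state set empty
rest 'cbaba' ignored (set empty)
final: {}; accept 1 not in set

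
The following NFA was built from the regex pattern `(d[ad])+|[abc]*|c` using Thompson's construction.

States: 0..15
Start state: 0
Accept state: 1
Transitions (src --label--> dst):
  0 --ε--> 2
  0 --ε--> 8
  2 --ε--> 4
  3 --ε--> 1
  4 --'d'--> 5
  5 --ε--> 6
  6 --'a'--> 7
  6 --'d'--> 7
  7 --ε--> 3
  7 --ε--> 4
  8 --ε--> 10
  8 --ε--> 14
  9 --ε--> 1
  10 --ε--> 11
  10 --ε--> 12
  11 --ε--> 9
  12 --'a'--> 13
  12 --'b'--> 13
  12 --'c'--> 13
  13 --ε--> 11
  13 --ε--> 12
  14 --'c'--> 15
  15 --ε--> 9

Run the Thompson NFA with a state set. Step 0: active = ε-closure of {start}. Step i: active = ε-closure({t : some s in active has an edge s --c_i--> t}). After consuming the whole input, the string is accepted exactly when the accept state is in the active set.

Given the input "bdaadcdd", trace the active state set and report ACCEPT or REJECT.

S₀ = ε-closure({0}) = {0,1,2,4,8,9,10,11,12,14}
'b' @ 1: {1,9,11,12,13}  (accept∈set)
'd' @ 2: {}  — no active states
rest 'aadcdd' ignored (set empty)
after full input: {}  (accept=1 not in)

Answer: REJECT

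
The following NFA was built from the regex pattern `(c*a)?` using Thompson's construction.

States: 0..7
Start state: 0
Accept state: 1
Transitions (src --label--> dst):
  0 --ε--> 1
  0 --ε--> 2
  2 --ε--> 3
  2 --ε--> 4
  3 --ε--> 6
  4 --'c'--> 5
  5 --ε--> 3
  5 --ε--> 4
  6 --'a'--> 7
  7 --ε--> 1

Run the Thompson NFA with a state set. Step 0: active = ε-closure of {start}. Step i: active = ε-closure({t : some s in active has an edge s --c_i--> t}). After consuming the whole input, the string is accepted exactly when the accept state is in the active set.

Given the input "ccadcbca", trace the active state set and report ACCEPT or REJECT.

start: ε-closure({0}) = {0,1,2,3,4,6}
'c' @ 1: {3,4,5,6}
'c' @ 2: {3,4,5,6}
'a' @ 3: {1,7}  [accepting]
'd' @ 4: {}  — dead — no transitions
rest 'cbca' ignored (set empty)
end set {} — state 1 not in

Answer: REJECT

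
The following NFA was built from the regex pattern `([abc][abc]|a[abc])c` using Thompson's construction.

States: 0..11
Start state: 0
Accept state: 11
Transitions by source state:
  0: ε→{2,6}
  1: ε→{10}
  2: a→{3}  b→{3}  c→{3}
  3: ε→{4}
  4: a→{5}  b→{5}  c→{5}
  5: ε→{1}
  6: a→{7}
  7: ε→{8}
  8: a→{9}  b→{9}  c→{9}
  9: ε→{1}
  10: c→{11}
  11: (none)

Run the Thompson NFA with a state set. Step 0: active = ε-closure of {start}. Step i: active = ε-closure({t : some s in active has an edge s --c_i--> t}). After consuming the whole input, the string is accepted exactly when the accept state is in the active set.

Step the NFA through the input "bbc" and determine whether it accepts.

initial (ε-close {0}): {0,2,6}
'b' @ 1: {3,4}
'b' @ 2: {1,5,10}
'c' @ 3: {11}  [accepting]
after full input: {11}  (accept=11 in)

Answer: ACCEPT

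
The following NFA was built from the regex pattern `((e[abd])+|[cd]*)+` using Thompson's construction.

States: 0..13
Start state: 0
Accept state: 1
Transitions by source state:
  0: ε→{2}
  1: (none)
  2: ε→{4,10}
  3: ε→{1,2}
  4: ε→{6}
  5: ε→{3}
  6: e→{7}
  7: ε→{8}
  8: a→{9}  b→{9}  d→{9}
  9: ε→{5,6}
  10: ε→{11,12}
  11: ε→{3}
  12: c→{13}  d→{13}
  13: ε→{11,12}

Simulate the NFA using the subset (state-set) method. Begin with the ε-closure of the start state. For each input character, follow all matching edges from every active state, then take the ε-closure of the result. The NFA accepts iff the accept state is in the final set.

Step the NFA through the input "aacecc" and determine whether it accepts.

Answer: REJECT

Steps:
initial (ε-close {0}): {0,1,2,3,4,6,10,11,12}
'a' @ 1: {}  — state set empty
rest 'acecc' ignored (set empty)
final: {}; accept 1 not in set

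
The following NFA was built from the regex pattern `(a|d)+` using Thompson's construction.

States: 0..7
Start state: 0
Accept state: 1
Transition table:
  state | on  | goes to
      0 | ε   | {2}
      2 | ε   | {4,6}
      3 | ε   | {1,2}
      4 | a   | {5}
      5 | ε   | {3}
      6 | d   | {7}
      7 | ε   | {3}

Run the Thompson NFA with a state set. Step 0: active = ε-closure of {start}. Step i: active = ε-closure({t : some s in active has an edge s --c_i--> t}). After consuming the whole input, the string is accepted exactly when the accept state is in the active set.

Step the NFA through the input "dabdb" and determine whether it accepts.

Answer: REJECT

Steps:
start: ε-closure({0}) = {0,2,4,6}
'd' @ 1: {1,2,3,4,6,7}  ✓accept
'a' @ 2: {1,2,3,4,5,6}  ✓accept
'b' @ 3: {}  — dead — no transitions
rest 'db' ignored (set empty)
after full input: {}  (accept=1 not in)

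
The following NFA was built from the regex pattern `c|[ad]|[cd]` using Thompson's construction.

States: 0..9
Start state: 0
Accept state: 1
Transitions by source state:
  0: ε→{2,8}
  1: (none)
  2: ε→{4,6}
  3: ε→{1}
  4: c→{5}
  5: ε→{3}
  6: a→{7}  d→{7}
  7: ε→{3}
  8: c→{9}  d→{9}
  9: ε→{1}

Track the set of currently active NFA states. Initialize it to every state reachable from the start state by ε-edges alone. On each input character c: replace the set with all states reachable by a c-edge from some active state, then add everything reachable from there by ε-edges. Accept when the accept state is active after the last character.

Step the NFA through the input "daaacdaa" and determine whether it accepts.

start: ε-closure({0}) = {0,2,4,6,8}
'd' @ 1: {1,3,7,9}  (accept∈set)
'a' @ 2: {}  — state set empty
rest 'aacdaa' ignored (set empty)
end set {} — state 1 not in

Answer: REJECT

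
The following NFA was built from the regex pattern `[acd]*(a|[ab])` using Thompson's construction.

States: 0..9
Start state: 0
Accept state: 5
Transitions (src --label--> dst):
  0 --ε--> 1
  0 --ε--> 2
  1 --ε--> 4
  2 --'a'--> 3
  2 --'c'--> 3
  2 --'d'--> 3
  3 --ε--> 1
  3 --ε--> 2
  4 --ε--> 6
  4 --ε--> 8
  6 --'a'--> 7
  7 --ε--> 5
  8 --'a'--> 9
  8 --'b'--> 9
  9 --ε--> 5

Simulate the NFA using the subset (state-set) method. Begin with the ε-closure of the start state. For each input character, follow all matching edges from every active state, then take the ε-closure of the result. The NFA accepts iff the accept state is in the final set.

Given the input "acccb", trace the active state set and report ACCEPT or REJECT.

Answer: ACCEPT

Derivation:
S₀ = ε-closure({0}) = {0,1,2,4,6,8}
'a' @ 1: {1,2,3,4,5,6,7,8,9}  (accept∈set)
'c' @ 2: {1,2,3,4,6,8}
'c' @ 3: {1,2,3,4,6,8}
'c' @ 4: {1,2,3,4,6,8}
'b' @ 5: {5,9}  (accept∈set)
end set {5,9} — state 5 in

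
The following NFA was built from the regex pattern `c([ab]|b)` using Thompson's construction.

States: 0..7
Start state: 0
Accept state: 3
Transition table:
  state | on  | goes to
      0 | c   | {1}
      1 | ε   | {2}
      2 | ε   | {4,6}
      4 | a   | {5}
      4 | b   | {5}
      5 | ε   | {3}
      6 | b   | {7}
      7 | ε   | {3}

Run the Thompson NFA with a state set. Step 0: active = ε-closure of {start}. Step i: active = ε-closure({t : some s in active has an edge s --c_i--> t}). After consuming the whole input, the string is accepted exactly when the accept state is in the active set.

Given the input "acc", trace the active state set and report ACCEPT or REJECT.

Answer: REJECT

Trace:
S₀ = ε-closure({0}) = {0}
'a' @ 1: {}  — no active states
rest 'cc' ignored (set empty)
after full input: {}  (accept=3 not in)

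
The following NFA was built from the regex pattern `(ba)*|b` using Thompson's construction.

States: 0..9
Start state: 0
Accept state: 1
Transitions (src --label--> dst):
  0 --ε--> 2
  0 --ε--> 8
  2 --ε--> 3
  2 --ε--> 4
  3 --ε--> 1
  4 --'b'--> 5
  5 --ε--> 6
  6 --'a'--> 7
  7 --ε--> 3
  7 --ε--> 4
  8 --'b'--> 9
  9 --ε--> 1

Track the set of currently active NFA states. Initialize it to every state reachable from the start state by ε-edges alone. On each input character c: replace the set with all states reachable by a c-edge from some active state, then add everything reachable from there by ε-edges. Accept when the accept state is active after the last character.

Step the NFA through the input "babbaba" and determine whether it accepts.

Answer: REJECT

Trace:
initial (ε-close {0}): {0,1,2,3,4,8}
'b' @ 1: {1,5,6,9}  (accept∈set)
'a' @ 2: {1,3,4,7}  (accept∈set)
'b' @ 3: {5,6}
'b' @ 4: {}  — no active states
rest 'aba' ignored (set empty)
final: {}; accept 1 not in set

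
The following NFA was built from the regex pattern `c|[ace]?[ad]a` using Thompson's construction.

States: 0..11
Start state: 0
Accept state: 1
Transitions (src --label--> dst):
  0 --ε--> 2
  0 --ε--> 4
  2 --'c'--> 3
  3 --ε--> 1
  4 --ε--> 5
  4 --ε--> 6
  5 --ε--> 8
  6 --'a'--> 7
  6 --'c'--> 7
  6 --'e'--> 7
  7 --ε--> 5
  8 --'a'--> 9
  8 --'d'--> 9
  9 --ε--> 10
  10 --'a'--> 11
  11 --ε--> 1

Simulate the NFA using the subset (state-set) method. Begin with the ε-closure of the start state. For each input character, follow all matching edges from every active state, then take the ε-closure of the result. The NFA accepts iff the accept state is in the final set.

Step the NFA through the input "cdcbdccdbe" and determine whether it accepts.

initial (ε-close {0}): {0,2,4,5,6,8}
'c' @ 1: {1,3,5,7,8}  (accept∈set)
'd' @ 2: {9,10}
'c' @ 3: {}  — state set empty
rest 'bdccdbe' ignored (set empty)
end set {} — state 1 not in

Answer: REJECT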